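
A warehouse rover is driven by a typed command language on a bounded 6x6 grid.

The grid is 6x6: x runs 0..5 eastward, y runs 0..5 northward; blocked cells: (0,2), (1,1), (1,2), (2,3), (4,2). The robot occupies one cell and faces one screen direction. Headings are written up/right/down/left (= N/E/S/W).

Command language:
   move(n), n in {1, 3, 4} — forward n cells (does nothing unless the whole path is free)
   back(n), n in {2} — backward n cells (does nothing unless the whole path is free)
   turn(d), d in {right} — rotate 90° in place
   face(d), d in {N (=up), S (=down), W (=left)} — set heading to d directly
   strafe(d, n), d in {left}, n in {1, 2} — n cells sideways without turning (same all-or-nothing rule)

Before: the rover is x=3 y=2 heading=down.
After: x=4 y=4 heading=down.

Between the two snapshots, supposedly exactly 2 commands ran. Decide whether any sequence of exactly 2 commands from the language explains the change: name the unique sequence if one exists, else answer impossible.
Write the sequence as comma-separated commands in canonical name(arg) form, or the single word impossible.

key: order matters: swapping back(2) and strafe(left, 1) lands elsewhere
initial: x=3 y=2 heading=down
step 1 (back(2)): x=3 y=4 heading=down
step 2 (strafe(left, 1)): x=4 y=4 heading=down
no rival 2-sequence matches.

back(2), strafe(left, 1)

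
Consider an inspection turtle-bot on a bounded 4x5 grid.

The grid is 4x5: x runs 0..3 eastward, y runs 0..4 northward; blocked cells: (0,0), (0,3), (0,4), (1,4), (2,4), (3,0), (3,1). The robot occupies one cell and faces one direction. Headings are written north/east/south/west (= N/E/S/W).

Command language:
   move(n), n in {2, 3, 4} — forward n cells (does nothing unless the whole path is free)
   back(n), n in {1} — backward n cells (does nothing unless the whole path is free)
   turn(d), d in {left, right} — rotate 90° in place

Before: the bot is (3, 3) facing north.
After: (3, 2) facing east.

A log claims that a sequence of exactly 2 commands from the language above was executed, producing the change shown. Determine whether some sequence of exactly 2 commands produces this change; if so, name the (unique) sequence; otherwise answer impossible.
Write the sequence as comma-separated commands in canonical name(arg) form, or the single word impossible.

key: running turn(right) before back(1) would end elsewhere — order is forced
from: (3, 3) facing north
1. back(1) → (3, 2) facing north
2. turn(right) → (3, 2) facing east
no rival 2-sequence matches.

back(1), turn(right)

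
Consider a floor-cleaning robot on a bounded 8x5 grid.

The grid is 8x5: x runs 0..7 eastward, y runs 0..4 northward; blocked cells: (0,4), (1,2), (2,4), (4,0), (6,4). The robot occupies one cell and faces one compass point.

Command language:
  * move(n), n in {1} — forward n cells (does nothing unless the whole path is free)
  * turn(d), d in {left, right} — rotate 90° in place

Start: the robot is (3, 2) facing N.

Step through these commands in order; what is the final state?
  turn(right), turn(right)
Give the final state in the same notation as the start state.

(3, 2) facing S

from: (3, 2) facing N
[1] after turn(right): (3, 2) facing E
[2] after turn(right): (3, 2) facing S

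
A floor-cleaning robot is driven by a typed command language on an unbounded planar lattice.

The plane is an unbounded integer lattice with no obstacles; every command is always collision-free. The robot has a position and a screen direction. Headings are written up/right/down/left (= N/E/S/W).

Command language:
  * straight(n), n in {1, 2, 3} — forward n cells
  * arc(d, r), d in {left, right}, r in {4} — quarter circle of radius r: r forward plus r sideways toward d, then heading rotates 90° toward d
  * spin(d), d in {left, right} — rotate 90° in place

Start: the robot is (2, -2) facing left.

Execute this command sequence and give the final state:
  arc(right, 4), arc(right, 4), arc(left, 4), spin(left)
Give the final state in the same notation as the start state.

begin: (2, -2) facing left
[1] after arc(right, 4): (-2, 2) facing up
[2] after arc(right, 4): (2, 6) facing right
[3] after arc(left, 4): (6, 10) facing up
[4] after spin(left): (6, 10) facing left

(6, 10) facing left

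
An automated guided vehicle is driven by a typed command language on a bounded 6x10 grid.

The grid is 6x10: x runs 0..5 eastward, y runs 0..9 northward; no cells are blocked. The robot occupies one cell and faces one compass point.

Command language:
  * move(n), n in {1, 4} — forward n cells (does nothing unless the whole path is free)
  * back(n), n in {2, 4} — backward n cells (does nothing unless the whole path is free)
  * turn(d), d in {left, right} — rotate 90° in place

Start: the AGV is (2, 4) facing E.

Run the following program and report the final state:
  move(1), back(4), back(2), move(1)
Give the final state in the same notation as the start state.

(2, 4) facing E

begin: (2, 4) facing E
1. move(1) → (3, 4) facing E
2. back(4) → (3, 4) facing E
3. back(2) → (1, 4) facing E
4. move(1) → (2, 4) facing E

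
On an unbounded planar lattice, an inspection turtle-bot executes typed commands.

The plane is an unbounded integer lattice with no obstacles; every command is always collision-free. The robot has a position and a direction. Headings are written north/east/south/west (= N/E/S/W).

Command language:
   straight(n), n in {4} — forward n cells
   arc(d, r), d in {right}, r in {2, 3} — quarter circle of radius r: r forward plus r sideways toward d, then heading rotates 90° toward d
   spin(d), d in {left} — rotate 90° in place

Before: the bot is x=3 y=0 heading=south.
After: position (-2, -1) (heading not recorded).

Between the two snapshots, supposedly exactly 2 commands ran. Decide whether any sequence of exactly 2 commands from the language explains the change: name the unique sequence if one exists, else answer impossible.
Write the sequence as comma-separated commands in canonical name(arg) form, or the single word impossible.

arc(right, 3), arc(right, 2)

key: running arc(right, 2) before arc(right, 3) would end elsewhere — order is forced
start: x=3 y=0 heading=south
1. arc(right, 3) → x=0 y=-3 heading=west
2. arc(right, 2) → x=-2 y=-1 heading=north
no rival 2-sequence matches.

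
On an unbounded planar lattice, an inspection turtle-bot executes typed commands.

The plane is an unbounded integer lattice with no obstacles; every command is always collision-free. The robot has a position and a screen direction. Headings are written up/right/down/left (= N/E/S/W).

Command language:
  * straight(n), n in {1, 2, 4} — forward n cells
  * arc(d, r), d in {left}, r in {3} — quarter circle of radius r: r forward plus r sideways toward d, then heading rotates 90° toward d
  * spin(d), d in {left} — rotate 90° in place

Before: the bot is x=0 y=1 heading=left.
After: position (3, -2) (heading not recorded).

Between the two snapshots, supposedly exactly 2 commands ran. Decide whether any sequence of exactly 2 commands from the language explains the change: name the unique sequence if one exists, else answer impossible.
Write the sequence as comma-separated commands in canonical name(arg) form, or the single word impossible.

spin(left), arc(left, 3)

key: order matters: swapping spin(left) and arc(left, 3) lands elsewhere
begin: x=0 y=1 heading=left
[1] after spin(left): x=0 y=1 heading=down
[2] after arc(left, 3): x=3 y=-2 heading=right
all 25 alternatives checked — unique.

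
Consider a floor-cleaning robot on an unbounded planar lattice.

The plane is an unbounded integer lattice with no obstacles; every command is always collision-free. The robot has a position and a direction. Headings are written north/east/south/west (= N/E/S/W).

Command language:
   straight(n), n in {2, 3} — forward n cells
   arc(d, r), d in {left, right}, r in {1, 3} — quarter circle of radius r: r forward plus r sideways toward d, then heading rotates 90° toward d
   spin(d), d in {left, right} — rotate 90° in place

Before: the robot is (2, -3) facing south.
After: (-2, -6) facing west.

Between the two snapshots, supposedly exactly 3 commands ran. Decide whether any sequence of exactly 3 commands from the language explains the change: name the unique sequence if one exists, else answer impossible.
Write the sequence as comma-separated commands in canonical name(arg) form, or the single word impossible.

key: position moved to (-2,-6) AND the heading swung to W — translation plus rotation needed
t0: (2, -3) facing south
step 1 (straight(2)): (2, -5) facing south
step 2 (arc(right, 1)): (1, -6) facing west
step 3 (straight(3)): (-2, -6) facing west
all 512 alternatives checked — unique.

straight(2), arc(right, 1), straight(3)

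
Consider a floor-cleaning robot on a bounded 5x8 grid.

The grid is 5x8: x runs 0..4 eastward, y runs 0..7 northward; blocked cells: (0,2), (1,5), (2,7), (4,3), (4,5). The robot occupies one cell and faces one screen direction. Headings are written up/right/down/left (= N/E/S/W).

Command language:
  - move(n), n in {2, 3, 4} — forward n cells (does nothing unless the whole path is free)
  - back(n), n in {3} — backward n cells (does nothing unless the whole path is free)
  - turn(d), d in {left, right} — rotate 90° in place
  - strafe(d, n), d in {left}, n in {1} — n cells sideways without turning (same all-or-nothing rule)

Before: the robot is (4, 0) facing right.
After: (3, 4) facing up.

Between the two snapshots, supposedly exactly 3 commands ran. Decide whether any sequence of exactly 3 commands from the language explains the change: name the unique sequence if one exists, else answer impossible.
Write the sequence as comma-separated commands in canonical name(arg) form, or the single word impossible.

turn(left), strafe(left, 1), move(4)

key: running move(4) before turn(left) would end elsewhere — order is forced
begin: (4, 0) facing right
1. turn(left) → (4, 0) facing up
2. strafe(left, 1) → (3, 0) facing up
3. move(4) → (3, 4) facing up
uniquely the one of 343 3-step routes that fits.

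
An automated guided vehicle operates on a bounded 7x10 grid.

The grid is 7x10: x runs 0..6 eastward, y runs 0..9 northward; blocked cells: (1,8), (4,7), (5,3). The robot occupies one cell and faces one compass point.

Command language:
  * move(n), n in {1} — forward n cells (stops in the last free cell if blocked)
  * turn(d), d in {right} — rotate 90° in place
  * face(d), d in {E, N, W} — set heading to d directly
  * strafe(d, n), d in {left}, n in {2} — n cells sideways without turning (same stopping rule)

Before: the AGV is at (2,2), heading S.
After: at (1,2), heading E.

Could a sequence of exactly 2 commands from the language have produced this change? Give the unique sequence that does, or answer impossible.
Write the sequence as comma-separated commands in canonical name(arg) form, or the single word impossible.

every 2-command combo misses the target.

impossible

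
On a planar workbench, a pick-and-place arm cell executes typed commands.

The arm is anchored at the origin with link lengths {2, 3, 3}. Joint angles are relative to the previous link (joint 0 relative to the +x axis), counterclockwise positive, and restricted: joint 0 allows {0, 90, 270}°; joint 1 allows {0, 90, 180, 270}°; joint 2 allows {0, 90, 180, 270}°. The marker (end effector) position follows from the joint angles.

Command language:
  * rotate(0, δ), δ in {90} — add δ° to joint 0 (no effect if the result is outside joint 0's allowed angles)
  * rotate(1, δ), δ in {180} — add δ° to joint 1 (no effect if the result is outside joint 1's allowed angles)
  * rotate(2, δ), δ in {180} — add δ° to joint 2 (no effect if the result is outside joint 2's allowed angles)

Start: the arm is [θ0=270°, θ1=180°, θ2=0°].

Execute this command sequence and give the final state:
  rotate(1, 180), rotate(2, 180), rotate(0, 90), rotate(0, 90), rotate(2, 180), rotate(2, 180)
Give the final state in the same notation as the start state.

[θ0=90°, θ1=0°, θ2=180°]

start: [θ0=270°, θ1=180°, θ2=0°]
[1] after rotate(1, 180): [θ0=270°, θ1=0°, θ2=0°]
[2] after rotate(2, 180): [θ0=270°, θ1=0°, θ2=180°]
[3] after rotate(0, 90): [θ0=0°, θ1=0°, θ2=180°]
[4] after rotate(0, 90): [θ0=90°, θ1=0°, θ2=180°]
[5] after rotate(2, 180): [θ0=90°, θ1=0°, θ2=0°]
[6] after rotate(2, 180): [θ0=90°, θ1=0°, θ2=180°]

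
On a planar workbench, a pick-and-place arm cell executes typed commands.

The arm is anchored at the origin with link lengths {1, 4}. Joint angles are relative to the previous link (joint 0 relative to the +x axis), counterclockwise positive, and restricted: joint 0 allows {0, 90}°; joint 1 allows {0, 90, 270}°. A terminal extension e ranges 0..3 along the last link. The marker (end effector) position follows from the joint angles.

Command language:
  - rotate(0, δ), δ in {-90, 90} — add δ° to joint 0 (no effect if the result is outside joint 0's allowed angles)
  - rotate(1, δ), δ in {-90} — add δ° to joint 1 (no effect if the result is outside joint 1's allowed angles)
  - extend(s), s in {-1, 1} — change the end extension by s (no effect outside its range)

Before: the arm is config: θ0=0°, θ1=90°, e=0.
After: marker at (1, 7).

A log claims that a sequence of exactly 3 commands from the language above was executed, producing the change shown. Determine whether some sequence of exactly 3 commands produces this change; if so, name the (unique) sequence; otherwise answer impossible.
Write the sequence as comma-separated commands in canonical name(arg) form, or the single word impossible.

initial: config: θ0=0°, θ1=90°, e=0
1. extend(1) → config: θ0=0°, θ1=90°, e=1
2. extend(1) → config: θ0=0°, θ1=90°, e=2
3. extend(1) → config: θ0=0°, θ1=90°, e=3
uniquely the one of 125 3-step routes that fits.

extend(1), extend(1), extend(1)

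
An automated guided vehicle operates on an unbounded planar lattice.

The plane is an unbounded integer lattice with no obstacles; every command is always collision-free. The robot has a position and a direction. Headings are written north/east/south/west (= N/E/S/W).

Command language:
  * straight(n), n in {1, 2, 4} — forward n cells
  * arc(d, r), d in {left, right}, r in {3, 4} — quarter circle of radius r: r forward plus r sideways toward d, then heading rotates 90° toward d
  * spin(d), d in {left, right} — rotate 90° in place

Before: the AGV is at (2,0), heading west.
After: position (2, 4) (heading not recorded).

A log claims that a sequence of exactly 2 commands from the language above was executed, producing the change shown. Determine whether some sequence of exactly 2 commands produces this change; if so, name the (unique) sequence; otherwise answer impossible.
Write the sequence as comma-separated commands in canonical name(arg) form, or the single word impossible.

spin(right), straight(4)

key: order matters: swapping spin(right) and straight(4) lands elsewhere
t0: at (2,0), heading west
t=1 spin(right) ⇒ at (2,0), heading north
t=2 straight(4) ⇒ at (2,4), heading north
no other 2-command option fits: unique.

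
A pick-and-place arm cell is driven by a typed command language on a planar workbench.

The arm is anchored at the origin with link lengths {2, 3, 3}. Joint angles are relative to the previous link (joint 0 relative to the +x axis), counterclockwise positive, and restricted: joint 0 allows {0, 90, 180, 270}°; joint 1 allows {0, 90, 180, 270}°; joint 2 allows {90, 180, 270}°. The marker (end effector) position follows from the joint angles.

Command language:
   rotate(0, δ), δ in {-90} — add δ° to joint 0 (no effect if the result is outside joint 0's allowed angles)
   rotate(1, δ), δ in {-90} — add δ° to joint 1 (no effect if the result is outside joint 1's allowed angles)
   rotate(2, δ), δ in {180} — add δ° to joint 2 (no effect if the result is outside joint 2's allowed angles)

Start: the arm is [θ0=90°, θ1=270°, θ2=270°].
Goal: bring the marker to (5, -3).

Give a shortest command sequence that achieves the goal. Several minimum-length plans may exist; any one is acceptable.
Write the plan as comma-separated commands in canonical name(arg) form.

begin: [θ0=90°, θ1=270°, θ2=270°]
1. rotate(0, -90) → [θ0=0°, θ1=270°, θ2=270°]
2. rotate(2, 180) → [θ0=0°, θ1=270°, θ2=90°]
no 1-step plan works, so 2 is optimal.

rotate(0, -90), rotate(2, 180)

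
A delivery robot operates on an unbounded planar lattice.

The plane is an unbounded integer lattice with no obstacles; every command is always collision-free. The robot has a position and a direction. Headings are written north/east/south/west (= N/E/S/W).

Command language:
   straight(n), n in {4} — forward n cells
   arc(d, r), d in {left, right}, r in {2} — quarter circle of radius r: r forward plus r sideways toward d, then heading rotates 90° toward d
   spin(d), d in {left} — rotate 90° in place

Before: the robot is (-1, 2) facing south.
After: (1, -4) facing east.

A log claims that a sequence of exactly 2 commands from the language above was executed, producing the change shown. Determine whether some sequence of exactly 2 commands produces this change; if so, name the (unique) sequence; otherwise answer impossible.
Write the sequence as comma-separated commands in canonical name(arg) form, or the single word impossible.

straight(4), arc(left, 2)

key: order matters: swapping straight(4) and arc(left, 2) lands elsewhere
start: (-1, 2) facing south
step 1 (straight(4)): (-1, -2) facing south
step 2 (arc(left, 2)): (1, -4) facing east
all 16 alternatives checked — unique.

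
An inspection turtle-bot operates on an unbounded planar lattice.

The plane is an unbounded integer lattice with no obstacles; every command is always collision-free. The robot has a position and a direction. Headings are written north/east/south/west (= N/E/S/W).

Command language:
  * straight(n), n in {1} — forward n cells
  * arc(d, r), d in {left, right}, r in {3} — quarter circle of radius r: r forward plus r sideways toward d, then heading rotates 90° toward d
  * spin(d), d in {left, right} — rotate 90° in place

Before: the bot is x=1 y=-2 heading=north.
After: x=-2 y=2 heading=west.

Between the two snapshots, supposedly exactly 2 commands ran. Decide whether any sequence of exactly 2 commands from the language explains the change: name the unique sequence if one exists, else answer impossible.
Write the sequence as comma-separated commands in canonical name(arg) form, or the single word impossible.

key: running arc(left, 3) before straight(1) would end elsewhere — order is forced
from: x=1 y=-2 heading=north
t=1 straight(1) ⇒ x=1 y=-1 heading=north
t=2 arc(left, 3) ⇒ x=-2 y=2 heading=west
no other 2-command option fits: unique.

straight(1), arc(left, 3)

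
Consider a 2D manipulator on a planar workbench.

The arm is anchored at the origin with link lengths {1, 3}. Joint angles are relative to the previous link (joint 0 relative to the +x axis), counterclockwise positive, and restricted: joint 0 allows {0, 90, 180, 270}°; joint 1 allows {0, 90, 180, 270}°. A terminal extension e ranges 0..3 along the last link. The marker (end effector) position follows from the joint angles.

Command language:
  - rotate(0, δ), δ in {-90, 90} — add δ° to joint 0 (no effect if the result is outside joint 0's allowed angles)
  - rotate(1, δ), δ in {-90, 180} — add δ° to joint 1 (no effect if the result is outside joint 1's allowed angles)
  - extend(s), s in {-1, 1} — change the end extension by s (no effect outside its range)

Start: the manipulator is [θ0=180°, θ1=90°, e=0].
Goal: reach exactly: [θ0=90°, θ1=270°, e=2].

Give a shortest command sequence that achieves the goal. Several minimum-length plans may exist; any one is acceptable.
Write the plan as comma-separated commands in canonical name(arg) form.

initial: [θ0=180°, θ1=90°, e=0]
step 1 (rotate(0, -90)): [θ0=90°, θ1=90°, e=0]
step 2 (rotate(1, 180)): [θ0=90°, θ1=270°, e=0]
step 3 (extend(1)): [θ0=90°, θ1=270°, e=1]
step 4 (extend(1)): [θ0=90°, θ1=270°, e=2]
no 3-step plan works, so 4 is optimal.

rotate(0, -90), rotate(1, 180), extend(1), extend(1)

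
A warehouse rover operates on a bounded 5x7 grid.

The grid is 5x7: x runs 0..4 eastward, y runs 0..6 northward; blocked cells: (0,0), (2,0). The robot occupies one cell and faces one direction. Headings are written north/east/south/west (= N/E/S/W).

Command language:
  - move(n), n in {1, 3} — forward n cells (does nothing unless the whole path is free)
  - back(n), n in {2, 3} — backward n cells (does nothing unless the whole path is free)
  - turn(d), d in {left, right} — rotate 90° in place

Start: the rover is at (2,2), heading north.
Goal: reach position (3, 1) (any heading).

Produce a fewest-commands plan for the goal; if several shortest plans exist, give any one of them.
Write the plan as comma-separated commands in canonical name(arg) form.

t0: at (2,2), heading north
t=1 turn(right) ⇒ at (2,2), heading east
t=2 move(1) ⇒ at (3,2), heading east
t=3 turn(right) ⇒ at (3,2), heading south
t=4 move(1) ⇒ at (3,1), heading south
minimal: 4 command(s), checked below 4.

turn(right), move(1), turn(right), move(1)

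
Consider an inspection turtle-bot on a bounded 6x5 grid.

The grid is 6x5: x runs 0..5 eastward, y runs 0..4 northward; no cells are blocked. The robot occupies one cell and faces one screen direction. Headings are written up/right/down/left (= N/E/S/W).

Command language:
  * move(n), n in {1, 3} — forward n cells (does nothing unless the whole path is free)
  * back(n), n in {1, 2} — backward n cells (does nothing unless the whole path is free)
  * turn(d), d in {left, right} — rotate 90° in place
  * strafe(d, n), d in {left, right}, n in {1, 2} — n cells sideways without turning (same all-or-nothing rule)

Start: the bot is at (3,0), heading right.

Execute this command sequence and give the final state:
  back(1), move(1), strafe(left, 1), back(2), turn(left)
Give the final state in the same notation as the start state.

t0: at (3,0), heading right
[1] after back(1): at (2,0), heading right
[2] after move(1): at (3,0), heading right
[3] after strafe(left, 1): at (3,1), heading right
[4] after back(2): at (1,1), heading right
[5] after turn(left): at (1,1), heading up

at (1,1), heading up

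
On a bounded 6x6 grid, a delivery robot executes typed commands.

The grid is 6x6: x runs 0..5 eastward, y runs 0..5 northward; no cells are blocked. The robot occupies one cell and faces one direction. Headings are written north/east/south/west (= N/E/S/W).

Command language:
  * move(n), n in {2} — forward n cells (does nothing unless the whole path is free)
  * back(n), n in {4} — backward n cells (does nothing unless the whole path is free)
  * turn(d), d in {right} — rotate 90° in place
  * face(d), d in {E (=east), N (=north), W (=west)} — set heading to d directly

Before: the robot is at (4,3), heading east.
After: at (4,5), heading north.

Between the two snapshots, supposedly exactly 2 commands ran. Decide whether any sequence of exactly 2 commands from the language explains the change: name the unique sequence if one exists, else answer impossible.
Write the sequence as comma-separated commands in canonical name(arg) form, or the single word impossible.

face(N), move(2)

key: cell and facing (now N) both changed — the 2 commands mix motion and turning
from: at (4,3), heading east
step 1 (face(N)): at (4,3), heading north
step 2 (move(2)): at (4,5), heading north
uniquely the one of 36 2-step routes that fits.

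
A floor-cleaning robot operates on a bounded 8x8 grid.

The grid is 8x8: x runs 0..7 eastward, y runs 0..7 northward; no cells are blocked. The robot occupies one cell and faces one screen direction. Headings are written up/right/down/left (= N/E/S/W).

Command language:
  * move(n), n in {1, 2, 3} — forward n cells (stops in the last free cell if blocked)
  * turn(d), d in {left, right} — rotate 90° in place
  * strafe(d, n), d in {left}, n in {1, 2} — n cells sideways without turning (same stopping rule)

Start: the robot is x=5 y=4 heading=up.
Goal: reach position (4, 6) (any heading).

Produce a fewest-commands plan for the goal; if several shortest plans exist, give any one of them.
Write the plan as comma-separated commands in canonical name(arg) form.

initial: x=5 y=4 heading=up
t=1 strafe(left, 1) ⇒ x=4 y=4 heading=up
t=2 move(2) ⇒ x=4 y=6 heading=up
nothing shorter than 2 reaches the goal.

strafe(left, 1), move(2)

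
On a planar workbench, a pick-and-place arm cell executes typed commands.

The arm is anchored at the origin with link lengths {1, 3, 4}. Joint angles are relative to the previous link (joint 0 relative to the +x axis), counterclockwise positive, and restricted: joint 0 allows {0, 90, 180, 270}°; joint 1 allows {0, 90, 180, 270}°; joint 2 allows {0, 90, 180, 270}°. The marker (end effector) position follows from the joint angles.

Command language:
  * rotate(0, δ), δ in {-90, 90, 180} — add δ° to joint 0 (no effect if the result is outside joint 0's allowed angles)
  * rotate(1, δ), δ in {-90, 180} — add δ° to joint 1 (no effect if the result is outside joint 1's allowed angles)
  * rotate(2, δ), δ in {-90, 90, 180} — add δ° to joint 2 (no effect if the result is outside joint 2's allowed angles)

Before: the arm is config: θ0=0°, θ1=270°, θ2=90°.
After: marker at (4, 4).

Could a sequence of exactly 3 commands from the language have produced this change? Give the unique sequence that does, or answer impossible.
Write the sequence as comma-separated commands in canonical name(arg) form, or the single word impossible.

t0: config: θ0=0°, θ1=270°, θ2=90°
1. rotate(1, -90) → config: θ0=0°, θ1=180°, θ2=90°
2. rotate(1, -90) → config: θ0=0°, θ1=90°, θ2=90°
3. rotate(1, -90) → config: θ0=0°, θ1=0°, θ2=90°
uniquely the one of 512 3-step routes that fits.

rotate(1, -90), rotate(1, -90), rotate(1, -90)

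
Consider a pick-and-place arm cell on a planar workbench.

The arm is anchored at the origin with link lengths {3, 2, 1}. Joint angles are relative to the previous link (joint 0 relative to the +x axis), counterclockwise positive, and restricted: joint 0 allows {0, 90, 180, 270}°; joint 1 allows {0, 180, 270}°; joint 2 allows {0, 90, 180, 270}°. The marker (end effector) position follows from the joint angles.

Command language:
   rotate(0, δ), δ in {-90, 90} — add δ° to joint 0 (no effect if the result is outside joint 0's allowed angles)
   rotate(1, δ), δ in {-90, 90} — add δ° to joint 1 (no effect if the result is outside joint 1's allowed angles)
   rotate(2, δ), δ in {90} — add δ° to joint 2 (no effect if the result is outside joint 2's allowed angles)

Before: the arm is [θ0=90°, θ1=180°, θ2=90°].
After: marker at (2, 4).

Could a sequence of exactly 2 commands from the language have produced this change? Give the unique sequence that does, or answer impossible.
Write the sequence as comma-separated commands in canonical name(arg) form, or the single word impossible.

rotate(1, -90), rotate(1, 90)

key: running rotate(1, 90) before rotate(1, -90) would end elsewhere — order is forced
t0: [θ0=90°, θ1=180°, θ2=90°]
t=1 rotate(1, -90) ⇒ [θ0=90°, θ1=180°, θ2=90°]
t=2 rotate(1, 90) ⇒ [θ0=90°, θ1=270°, θ2=90°]
uniquely the one of 25 2-step routes that fits.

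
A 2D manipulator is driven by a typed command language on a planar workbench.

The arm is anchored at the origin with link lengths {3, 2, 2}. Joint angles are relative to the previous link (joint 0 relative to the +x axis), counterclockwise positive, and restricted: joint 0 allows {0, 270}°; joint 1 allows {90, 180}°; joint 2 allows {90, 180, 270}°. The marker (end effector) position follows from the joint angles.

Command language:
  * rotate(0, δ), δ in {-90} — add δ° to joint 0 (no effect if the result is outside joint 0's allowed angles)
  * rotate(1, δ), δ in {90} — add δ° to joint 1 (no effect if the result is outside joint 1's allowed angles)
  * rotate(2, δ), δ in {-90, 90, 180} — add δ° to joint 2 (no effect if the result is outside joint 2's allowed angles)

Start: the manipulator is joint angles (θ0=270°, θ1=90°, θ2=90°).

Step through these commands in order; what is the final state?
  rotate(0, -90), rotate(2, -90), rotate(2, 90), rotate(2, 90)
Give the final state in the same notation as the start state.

joint angles (θ0=270°, θ1=90°, θ2=270°)

begin: joint angles (θ0=270°, θ1=90°, θ2=90°)
t=1 rotate(0, -90) ⇒ joint angles (θ0=270°, θ1=90°, θ2=90°)
t=2 rotate(2, -90) ⇒ joint angles (θ0=270°, θ1=90°, θ2=90°)
t=3 rotate(2, 90) ⇒ joint angles (θ0=270°, θ1=90°, θ2=180°)
t=4 rotate(2, 90) ⇒ joint angles (θ0=270°, θ1=90°, θ2=270°)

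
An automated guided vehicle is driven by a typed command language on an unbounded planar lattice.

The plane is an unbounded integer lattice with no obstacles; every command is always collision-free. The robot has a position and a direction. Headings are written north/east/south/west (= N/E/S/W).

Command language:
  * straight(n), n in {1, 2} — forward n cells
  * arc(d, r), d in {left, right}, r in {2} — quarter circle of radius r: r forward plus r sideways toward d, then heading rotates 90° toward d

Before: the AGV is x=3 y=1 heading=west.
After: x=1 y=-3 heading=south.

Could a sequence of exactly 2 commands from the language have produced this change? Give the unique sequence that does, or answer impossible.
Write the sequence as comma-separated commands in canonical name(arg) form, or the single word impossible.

key: order matters: swapping arc(left, 2) and straight(2) lands elsewhere
initial: x=3 y=1 heading=west
t=1 arc(left, 2) ⇒ x=1 y=-1 heading=south
t=2 straight(2) ⇒ x=1 y=-3 heading=south
uniquely the one of 16 2-step routes that fits.

arc(left, 2), straight(2)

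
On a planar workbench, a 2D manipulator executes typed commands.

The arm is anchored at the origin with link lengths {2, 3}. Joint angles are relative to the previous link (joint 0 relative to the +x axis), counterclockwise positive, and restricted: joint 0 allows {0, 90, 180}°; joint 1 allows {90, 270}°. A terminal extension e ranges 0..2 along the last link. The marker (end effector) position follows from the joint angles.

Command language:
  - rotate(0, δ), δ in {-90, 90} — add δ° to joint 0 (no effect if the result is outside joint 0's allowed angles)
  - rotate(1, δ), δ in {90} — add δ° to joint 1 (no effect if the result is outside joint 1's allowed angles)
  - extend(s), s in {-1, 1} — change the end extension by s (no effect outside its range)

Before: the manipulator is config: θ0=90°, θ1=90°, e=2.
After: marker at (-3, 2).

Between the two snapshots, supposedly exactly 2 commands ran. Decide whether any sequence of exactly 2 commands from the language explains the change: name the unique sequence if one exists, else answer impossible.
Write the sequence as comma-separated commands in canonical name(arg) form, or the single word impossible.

initial: config: θ0=90°, θ1=90°, e=2
1. extend(-1) → config: θ0=90°, θ1=90°, e=1
2. extend(-1) → config: θ0=90°, θ1=90°, e=0
no rival 2-sequence matches.

extend(-1), extend(-1)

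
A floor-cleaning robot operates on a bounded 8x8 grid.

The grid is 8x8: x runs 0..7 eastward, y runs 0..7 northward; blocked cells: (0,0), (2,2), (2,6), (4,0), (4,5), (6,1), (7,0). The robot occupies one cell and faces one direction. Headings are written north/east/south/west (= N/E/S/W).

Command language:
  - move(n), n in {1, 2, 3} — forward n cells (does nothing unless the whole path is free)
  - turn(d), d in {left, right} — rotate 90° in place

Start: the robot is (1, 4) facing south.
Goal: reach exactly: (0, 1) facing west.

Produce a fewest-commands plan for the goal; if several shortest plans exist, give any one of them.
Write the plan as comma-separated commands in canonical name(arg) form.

move(3), turn(right), move(1)

t0: (1, 4) facing south
step 1 (move(3)): (1, 1) facing south
step 2 (turn(right)): (1, 1) facing west
step 3 (move(1)): (0, 1) facing west
nothing shorter than 3 reaches the goal.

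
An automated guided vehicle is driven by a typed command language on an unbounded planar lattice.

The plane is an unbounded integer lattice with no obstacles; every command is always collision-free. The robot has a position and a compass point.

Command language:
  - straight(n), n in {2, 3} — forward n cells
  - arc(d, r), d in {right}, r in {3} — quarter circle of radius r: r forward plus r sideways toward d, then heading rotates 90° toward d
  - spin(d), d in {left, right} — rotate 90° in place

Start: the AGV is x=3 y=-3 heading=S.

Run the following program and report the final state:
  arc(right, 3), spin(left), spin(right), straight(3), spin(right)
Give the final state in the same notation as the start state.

x=-3 y=-6 heading=N

from: x=3 y=-3 heading=S
[1] after arc(right, 3): x=0 y=-6 heading=W
[2] after spin(left): x=0 y=-6 heading=S
[3] after spin(right): x=0 y=-6 heading=W
[4] after straight(3): x=-3 y=-6 heading=W
[5] after spin(right): x=-3 y=-6 heading=N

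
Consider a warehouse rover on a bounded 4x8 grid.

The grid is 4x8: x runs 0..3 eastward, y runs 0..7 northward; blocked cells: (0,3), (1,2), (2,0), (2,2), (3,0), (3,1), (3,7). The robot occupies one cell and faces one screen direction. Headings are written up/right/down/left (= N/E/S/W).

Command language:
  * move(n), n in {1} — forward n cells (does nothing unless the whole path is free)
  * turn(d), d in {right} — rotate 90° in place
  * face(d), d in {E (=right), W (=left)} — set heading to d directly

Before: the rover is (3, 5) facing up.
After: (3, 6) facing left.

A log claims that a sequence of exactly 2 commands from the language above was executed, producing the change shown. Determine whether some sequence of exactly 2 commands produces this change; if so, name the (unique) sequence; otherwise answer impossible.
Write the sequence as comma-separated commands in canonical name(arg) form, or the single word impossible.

key: cell and facing (now W) both changed — the 2 commands mix motion and turning
initial: (3, 5) facing up
1. move(1) → (3, 6) facing up
2. face(W) → (3, 6) facing left
no rival 2-sequence matches.

move(1), face(W)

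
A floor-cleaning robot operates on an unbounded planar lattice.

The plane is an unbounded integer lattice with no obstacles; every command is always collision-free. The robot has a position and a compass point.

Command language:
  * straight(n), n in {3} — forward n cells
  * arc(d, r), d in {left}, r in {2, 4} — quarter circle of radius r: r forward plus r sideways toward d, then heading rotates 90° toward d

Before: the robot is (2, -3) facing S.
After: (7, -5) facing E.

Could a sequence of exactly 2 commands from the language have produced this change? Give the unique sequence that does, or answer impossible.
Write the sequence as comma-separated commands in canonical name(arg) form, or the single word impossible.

arc(left, 2), straight(3)

key: position moved to (7,-5) AND the heading swung to E — translation plus rotation needed
t0: (2, -3) facing S
t=1 arc(left, 2) ⇒ (4, -5) facing E
t=2 straight(3) ⇒ (7, -5) facing E
uniquely the one of 9 2-step routes that fits.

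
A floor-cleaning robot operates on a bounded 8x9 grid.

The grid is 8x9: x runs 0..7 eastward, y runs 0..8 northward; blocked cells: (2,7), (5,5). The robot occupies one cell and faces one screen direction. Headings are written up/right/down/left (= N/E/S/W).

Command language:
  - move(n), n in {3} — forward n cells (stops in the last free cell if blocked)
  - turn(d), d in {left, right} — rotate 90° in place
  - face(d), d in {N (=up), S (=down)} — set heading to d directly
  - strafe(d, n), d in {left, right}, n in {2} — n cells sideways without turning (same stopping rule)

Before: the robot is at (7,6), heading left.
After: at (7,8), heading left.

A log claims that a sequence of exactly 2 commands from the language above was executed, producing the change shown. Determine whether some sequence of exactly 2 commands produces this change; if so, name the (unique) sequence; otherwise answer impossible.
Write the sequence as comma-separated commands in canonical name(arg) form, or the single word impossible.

strafe(right, 2), strafe(right, 2)

key: the second strafe(right, 2) runs into the grid edge before its full distance
from: at (7,6), heading left
1. strafe(right, 2) → at (7,8), heading left
2. strafe(right, 2) → at (7,8), heading left
all 49 alternatives checked — unique.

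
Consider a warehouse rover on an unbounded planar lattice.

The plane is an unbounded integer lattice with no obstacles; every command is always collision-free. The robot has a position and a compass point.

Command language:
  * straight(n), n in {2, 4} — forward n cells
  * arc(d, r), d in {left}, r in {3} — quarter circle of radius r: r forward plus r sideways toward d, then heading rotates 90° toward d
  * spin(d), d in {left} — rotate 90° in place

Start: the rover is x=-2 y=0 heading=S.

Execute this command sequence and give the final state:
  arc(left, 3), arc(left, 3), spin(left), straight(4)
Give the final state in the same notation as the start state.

start: x=-2 y=0 heading=S
step 1 (arc(left, 3)): x=1 y=-3 heading=E
step 2 (arc(left, 3)): x=4 y=0 heading=N
step 3 (spin(left)): x=4 y=0 heading=W
step 4 (straight(4)): x=0 y=0 heading=W

x=0 y=0 heading=W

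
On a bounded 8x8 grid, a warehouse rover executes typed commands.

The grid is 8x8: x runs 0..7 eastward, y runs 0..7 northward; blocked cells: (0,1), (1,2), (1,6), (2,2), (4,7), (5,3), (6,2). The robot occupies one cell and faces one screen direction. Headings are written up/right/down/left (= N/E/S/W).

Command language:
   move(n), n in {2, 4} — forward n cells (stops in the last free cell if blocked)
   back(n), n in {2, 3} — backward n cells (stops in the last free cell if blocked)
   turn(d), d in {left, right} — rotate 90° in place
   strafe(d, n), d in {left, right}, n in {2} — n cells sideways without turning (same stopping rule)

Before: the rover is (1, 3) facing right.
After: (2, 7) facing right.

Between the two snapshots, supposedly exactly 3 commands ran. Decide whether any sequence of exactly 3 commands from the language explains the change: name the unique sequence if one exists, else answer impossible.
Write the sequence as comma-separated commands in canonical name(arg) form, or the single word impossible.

all 512 sequences checked — none match.

impossible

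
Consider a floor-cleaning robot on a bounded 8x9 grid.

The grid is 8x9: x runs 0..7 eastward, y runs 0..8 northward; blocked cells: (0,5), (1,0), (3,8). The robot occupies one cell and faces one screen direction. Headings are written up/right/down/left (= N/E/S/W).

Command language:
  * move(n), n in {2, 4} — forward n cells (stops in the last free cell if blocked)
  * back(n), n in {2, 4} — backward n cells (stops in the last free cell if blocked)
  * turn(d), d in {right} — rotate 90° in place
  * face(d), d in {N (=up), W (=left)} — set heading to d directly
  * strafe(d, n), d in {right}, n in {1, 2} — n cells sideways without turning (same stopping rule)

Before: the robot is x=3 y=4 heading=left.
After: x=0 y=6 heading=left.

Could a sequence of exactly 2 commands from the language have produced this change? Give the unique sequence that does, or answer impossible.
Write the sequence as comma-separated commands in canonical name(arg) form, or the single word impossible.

strafe(right, 2), move(4)

key: heading stays W — no command in the sequence turns
begin: x=3 y=4 heading=left
step 1 (strafe(right, 2)): x=3 y=6 heading=left
step 2 (move(4)): x=0 y=6 heading=left
uniquely the one of 81 2-step routes that fits.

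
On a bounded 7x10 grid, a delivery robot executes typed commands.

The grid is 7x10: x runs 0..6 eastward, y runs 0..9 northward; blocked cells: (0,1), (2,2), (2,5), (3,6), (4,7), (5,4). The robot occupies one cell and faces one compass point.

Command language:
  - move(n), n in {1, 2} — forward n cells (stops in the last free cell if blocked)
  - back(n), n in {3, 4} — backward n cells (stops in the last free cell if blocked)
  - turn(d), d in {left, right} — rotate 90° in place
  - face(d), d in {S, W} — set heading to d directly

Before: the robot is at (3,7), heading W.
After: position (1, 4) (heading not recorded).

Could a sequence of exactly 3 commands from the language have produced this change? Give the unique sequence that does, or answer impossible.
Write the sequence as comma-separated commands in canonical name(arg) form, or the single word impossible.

move(2), turn(right), back(3)

key: running back(3) before move(2) would end elsewhere — order is forced
initial: at (3,7), heading W
t=1 move(2) ⇒ at (1,7), heading W
t=2 turn(right) ⇒ at (1,7), heading N
t=3 back(3) ⇒ at (1,4), heading N
no rival 3-sequence matches.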